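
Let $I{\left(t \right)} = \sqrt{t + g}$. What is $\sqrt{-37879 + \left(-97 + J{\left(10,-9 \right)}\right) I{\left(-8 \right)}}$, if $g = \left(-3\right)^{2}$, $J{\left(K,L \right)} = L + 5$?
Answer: $6 i \sqrt{1055} \approx 194.88 i$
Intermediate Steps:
$J{\left(K,L \right)} = 5 + L$
$g = 9$
$I{\left(t \right)} = \sqrt{9 + t}$ ($I{\left(t \right)} = \sqrt{t + 9} = \sqrt{9 + t}$)
$\sqrt{-37879 + \left(-97 + J{\left(10,-9 \right)}\right) I{\left(-8 \right)}} = \sqrt{-37879 + \left(-97 + \left(5 - 9\right)\right) \sqrt{9 - 8}} = \sqrt{-37879 + \left(-97 - 4\right) \sqrt{1}} = \sqrt{-37879 - 101} = \sqrt{-37980} = 6 i \sqrt{1055}$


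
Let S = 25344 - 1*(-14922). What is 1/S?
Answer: 1/40266 ≈ 2.4835e-5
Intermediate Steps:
S = 40266 (S = 25344 + 14922 = 40266)
1/S = 1/40266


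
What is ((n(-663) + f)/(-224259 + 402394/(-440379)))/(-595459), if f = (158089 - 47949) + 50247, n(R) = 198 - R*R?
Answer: -122858694936/58807147694883745 ≈ -2.0892e-6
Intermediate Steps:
n(R) = 198 - R²
f = 160387 (f = 110140 + 50247 = 160387)
((n(-663) + f)/(-224259 + 402394/(-440379)))/(-595459) = (((198 - 1*(-663)²) + 160387)/(-224259 + 402394/(-440379)))/(-595459) = (((198 - 1*439569) + 160387)/(-224259 + 402394*(-1/440379)))*(-1/595459) = (((198 - 439569) + 160387)/(-224259 - 402394/440379))*(-1/595459) = ((-439371 + 160387)/(-98759356555/440379))*(-1/595459) = -278984*(-440379/98759356555)*(-1/595459) = (122858694936/98759356555)*(-1/595459) = -122858694936/58807147694883745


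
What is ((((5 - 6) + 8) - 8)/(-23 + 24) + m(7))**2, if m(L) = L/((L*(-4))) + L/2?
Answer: 81/16 ≈ 5.0625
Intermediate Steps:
m(L) = -1/4 + L/2 (m(L) = L/((-4*L)) + L*(1/2) = L*(-1/(4*L)) + L/2 = -1/4 + L/2)
((((5 - 6) + 8) - 8)/(-23 + 24) + m(7))**2 = ((((5 - 6) + 8) - 8)/(-23 + 24) + (-1/4 + (1/2)*7))**2 = (((-1 + 8) - 8)/1 + (-1/4 + 7/2))**2 = ((7 - 8)*1 + 13/4)**2 = (-1*1 + 13/4)**2 = (-1 + 13/4)**2 = (9/4)**2 = 81/16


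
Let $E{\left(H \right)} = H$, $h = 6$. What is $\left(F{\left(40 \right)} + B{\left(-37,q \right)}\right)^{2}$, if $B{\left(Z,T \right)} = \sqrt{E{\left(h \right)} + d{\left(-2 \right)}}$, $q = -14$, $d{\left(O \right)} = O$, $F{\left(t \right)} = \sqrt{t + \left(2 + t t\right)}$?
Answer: $\left(2 + \sqrt{1642}\right)^{2} \approx 1808.1$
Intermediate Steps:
$F{\left(t \right)} = \sqrt{2 + t + t^{2}}$ ($F{\left(t \right)} = \sqrt{t + \left(2 + t^{2}\right)} = \sqrt{2 + t + t^{2}}$)
$B{\left(Z,T \right)} = 2$ ($B{\left(Z,T \right)} = \sqrt{6 - 2} = \sqrt{4} = 2$)
$\left(F{\left(40 \right)} + B{\left(-37,q \right)}\right)^{2} = \left(\sqrt{2 + 40 + 40^{2}} + 2\right)^{2} = \left(\sqrt{2 + 40 + 1600} + 2\right)^{2} = \left(\sqrt{1642} + 2\right)^{2} = \left(2 + \sqrt{1642}\right)^{2}$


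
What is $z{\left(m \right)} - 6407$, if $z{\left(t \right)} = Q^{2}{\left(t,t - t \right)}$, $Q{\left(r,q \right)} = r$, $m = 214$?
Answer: $39389$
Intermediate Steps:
$z{\left(t \right)} = t^{2}$
$z{\left(m \right)} - 6407 = 214^{2} - 6407 = 45796 - 6407 = 39389$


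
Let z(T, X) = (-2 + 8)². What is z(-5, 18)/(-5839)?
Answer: -36/5839 ≈ -0.0061654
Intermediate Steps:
z(T, X) = 36 (z(T, X) = 6² = 36)
z(-5, 18)/(-5839) = 36/(-5839) = 36*(-1/5839) = -36/5839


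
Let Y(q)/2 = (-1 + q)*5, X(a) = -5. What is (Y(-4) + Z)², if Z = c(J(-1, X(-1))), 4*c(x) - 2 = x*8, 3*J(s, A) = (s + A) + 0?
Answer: 11449/4 ≈ 2862.3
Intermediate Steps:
J(s, A) = A/3 + s/3 (J(s, A) = ((s + A) + 0)/3 = ((A + s) + 0)/3 = (A + s)/3 = A/3 + s/3)
c(x) = ½ + 2*x (c(x) = ½ + (x*8)/4 = ½ + (8*x)/4 = ½ + 2*x)
Y(q) = -10 + 10*q (Y(q) = 2*((-1 + q)*5) = 2*(-5 + 5*q) = -10 + 10*q)
Z = -7/2 (Z = ½ + 2*((⅓)*(-5) + (⅓)*(-1)) = ½ + 2*(-5/3 - ⅓) = ½ + 2*(-2) = ½ - 4 = -7/2 ≈ -3.5000)
(Y(-4) + Z)² = ((-10 + 10*(-4)) - 7/2)² = ((-10 - 40) - 7/2)² = (-50 - 7/2)² = (-107/2)² = 11449/4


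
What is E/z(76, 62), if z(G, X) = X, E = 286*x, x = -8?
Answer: -1144/31 ≈ -36.903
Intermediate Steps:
E = -2288 (E = 286*(-8) = -2288)
E/z(76, 62) = -2288/62 = -2288*1/62 = -1144/31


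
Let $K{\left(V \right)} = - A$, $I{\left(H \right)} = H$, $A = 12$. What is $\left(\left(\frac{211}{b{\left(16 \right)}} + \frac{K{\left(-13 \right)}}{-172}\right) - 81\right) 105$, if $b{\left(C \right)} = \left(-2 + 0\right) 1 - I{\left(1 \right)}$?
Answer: $- \frac{682955}{43} \approx -15883.0$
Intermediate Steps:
$K{\left(V \right)} = -12$ ($K{\left(V \right)} = \left(-1\right) 12 = -12$)
$b{\left(C \right)} = -3$ ($b{\left(C \right)} = \left(-2 + 0\right) 1 - 1 = \left(-2\right) 1 - 1 = -2 - 1 = -3$)
$\left(\left(\frac{211}{b{\left(16 \right)}} + \frac{K{\left(-13 \right)}}{-172}\right) - 81\right) 105 = \left(\left(\frac{211}{-3} - \frac{12}{-172}\right) - 81\right) 105 = \left(\left(211 \left(- \frac{1}{3}\right) - - \frac{3}{43}\right) - 81\right) 105 = \left(\left(- \frac{211}{3} + \frac{3}{43}\right) - 81\right) 105 = \left(- \frac{9064}{129} - 81\right) 105 = \left(- \frac{19513}{129}\right) 105 = - \frac{682955}{43}$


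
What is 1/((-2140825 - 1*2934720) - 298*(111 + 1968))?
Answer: -1/5695087 ≈ -1.7559e-7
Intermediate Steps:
1/((-2140825 - 1*2934720) - 298*(111 + 1968)) = 1/((-2140825 - 2934720) - 298*2079) = 1/(-5075545 - 619542) = 1/(-5695087) = -1/5695087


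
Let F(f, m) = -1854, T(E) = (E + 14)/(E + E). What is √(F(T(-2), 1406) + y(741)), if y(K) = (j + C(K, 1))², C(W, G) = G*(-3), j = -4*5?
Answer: 5*I*√53 ≈ 36.401*I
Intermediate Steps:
j = -20
C(W, G) = -3*G
T(E) = (14 + E)/(2*E) (T(E) = (14 + E)/((2*E)) = (14 + E)*(1/(2*E)) = (14 + E)/(2*E))
y(K) = 529 (y(K) = (-20 - 3*1)² = (-20 - 3)² = (-23)² = 529)
√(F(T(-2), 1406) + y(741)) = √(-1854 + 529) = √(-1325) = 5*I*√53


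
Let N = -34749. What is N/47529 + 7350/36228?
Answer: -16843493/31886678 ≈ -0.52823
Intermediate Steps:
N/47529 + 7350/36228 = -34749/47529 + 7350/36228 = -34749*1/47529 + 7350*(1/36228) = -3861/5281 + 1225/6038 = -16843493/31886678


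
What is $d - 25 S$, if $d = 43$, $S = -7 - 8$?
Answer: $418$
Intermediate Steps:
$S = -15$
$d - 25 S = 43 - -375 = 43 + 375 = 418$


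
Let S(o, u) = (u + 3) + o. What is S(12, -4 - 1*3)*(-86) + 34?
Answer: -654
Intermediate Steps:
S(o, u) = 3 + o + u (S(o, u) = (3 + u) + o = 3 + o + u)
S(12, -4 - 1*3)*(-86) + 34 = (3 + 12 + (-4 - 1*3))*(-86) + 34 = (3 + 12 + (-4 - 3))*(-86) + 34 = (3 + 12 - 7)*(-86) + 34 = 8*(-86) + 34 = -688 + 34 = -654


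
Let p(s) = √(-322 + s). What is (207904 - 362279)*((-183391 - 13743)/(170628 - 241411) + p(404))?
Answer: -30432561250/70783 - 154375*√82 ≈ -1.8279e+6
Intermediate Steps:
(207904 - 362279)*((-183391 - 13743)/(170628 - 241411) + p(404)) = (207904 - 362279)*((-183391 - 13743)/(170628 - 241411) + √(-322 + 404)) = -154375*(-197134/(-70783) + √82) = -154375*(-197134*(-1/70783) + √82) = -154375*(197134/70783 + √82) = -30432561250/70783 - 154375*√82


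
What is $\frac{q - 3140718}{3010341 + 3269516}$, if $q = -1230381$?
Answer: $- \frac{4371099}{6279857} \approx -0.69605$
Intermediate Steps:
$\frac{q - 3140718}{3010341 + 3269516} = \frac{-1230381 - 3140718}{3010341 + 3269516} = - \frac{4371099}{6279857}$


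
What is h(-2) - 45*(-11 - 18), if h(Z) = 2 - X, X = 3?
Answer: 1304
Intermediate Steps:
h(Z) = -1 (h(Z) = 2 - 1*3 = 2 - 3 = -1)
h(-2) - 45*(-11 - 18) = -1 - 45*(-11 - 18) = -1 - 45*(-29) = -1 + 1305 = 1304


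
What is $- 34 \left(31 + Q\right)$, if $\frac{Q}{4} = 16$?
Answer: $-3230$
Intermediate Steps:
$Q = 64$ ($Q = 4 \cdot 16 = 64$)
$- 34 \left(31 + Q\right) = - 34 \left(31 + 64\right) = \left(-34\right) 95 = -3230$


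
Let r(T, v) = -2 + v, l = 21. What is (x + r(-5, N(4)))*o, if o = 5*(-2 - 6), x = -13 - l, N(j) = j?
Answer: 1280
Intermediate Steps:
x = -34 (x = -13 - 1*21 = -13 - 21 = -34)
o = -40 (o = 5*(-8) = -40)
(x + r(-5, N(4)))*o = (-34 + (-2 + 4))*(-40) = (-34 + 2)*(-40) = -32*(-40) = 1280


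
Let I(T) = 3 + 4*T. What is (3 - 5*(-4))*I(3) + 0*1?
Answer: 345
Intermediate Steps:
(3 - 5*(-4))*I(3) + 0*1 = (3 - 5*(-4))*(3 + 4*3) + 0*1 = (3 + 20)*(3 + 12) + 0 = 23*15 + 0 = 345 + 0 = 345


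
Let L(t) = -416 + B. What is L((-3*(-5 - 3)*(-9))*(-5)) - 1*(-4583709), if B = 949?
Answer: 4584242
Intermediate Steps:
L(t) = 533 (L(t) = -416 + 949 = 533)
L((-3*(-5 - 3)*(-9))*(-5)) - 1*(-4583709) = 533 - 1*(-4583709) = 533 + 4583709 = 4584242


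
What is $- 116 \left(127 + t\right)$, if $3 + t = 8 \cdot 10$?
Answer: $-23664$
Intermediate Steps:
$t = 77$ ($t = -3 + 8 \cdot 10 = -3 + 80 = 77$)
$- 116 \left(127 + t\right) = - 116 \left(127 + 77\right) = \left(-116\right) 204 = -23664$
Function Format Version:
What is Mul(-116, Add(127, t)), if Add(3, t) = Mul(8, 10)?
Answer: -23664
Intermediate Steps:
t = 77 (t = Add(-3, Mul(8, 10)) = Add(-3, 80) = 77)
Mul(-116, Add(127, t)) = Mul(-116, Add(127, 77)) = Mul(-116, 204) = -23664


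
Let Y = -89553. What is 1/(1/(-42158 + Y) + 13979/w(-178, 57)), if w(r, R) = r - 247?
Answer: -55977175/1841188494 ≈ -0.030403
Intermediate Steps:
w(r, R) = -247 + r
1/(1/(-42158 + Y) + 13979/w(-178, 57)) = 1/(1/(-42158 - 89553) + 13979/(-247 - 178)) = 1/(1/(-131711) + 13979/(-425)) = 1/(-1/131711 + 13979*(-1/425)) = 1/(-1/131711 - 13979/425) = 1/(-1841188494/55977175) = -55977175/1841188494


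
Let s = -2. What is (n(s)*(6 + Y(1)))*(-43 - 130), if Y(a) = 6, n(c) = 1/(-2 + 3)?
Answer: -2076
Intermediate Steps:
n(c) = 1 (n(c) = 1/1 = 1)
(n(s)*(6 + Y(1)))*(-43 - 130) = (1*(6 + 6))*(-43 - 130) = (1*12)*(-173) = 12*(-173) = -2076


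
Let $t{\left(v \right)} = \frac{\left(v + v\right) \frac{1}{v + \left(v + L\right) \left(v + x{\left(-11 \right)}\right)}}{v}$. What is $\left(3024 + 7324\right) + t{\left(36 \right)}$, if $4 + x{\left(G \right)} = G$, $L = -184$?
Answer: $\frac{15894527}{1536} \approx 10348.0$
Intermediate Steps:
$x{\left(G \right)} = -4 + G$
$t{\left(v \right)} = \frac{2}{v + \left(-184 + v\right) \left(-15 + v\right)}$ ($t{\left(v \right)} = \frac{\left(v + v\right) \frac{1}{v + \left(v - 184\right) \left(v - 15\right)}}{v} = \frac{2 v \frac{1}{v + \left(-184 + v\right) \left(v - 15\right)}}{v} = \frac{2 v \frac{1}{v + \left(-184 + v\right) \left(-15 + v\right)}}{v} = \frac{2}{v + \left(-184 + v\right) \left(-15 + v\right)}$)
$\left(3024 + 7324\right) + t{\left(36 \right)} = \left(3024 + 7324\right) + \frac{2}{2760 + 36^{2} - 7128} = 10348 + \frac{2}{2760 + 1296 - 7128} = 10348 + \frac{2}{-3072} = 10348 + 2 \left(- \frac{1}{3072}\right) = 10348 - \frac{1}{1536} = \frac{15894527}{1536}$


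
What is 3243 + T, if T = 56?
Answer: 3299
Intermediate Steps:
3243 + T = 3243 + 56 = 3299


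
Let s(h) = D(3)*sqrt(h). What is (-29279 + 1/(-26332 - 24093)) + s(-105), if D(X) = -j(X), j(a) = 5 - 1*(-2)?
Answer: -1476393576/50425 - 7*I*sqrt(105) ≈ -29279.0 - 71.729*I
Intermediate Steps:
j(a) = 7 (j(a) = 5 + 2 = 7)
D(X) = -7 (D(X) = -1*7 = -7)
s(h) = -7*sqrt(h)
(-29279 + 1/(-26332 - 24093)) + s(-105) = (-29279 + 1/(-26332 - 24093)) - 7*I*sqrt(105) = (-29279 + 1/(-50425)) - 7*I*sqrt(105) = (-29279 - 1/50425) - 7*I*sqrt(105) = -1476393576/50425 - 7*I*sqrt(105)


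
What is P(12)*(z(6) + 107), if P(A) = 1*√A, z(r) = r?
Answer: 226*√3 ≈ 391.44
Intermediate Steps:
P(A) = √A
P(12)*(z(6) + 107) = √12*(6 + 107) = (2*√3)*113 = 226*√3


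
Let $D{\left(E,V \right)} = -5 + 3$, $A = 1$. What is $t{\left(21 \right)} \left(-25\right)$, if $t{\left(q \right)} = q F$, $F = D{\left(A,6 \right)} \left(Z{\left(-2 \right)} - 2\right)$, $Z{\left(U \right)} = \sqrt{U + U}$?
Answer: $-2100 + 2100 i \approx -2100.0 + 2100.0 i$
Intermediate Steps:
$D{\left(E,V \right)} = -2$
$Z{\left(U \right)} = \sqrt{2} \sqrt{U}$ ($Z{\left(U \right)} = \sqrt{2 U} = \sqrt{2} \sqrt{U}$)
$F = 4 - 4 i$ ($F = - 2 \left(\sqrt{2} \sqrt{-2} - 2\right) = - 2 \left(\sqrt{2} i \sqrt{2} - 2\right) = - 2 \left(2 i - 2\right) = - 2 \left(-2 + 2 i\right) = 4 - 4 i \approx 4.0 - 4.0 i$)
$t{\left(q \right)} = q \left(4 - 4 i\right)$
$t{\left(21 \right)} \left(-25\right) = 4 \cdot 21 \left(1 - i\right) \left(-25\right) = \left(84 - 84 i\right) \left(-25\right) = -2100 + 2100 i$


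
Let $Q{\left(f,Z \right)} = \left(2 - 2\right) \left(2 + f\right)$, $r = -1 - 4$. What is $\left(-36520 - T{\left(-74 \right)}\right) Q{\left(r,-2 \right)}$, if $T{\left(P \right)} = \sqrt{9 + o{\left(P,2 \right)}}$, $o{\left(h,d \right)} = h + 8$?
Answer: $0$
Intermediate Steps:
$o{\left(h,d \right)} = 8 + h$
$T{\left(P \right)} = \sqrt{17 + P}$ ($T{\left(P \right)} = \sqrt{9 + \left(8 + P\right)} = \sqrt{17 + P}$)
$r = -5$
$Q{\left(f,Z \right)} = 0$ ($Q{\left(f,Z \right)} = 0 \left(2 + f\right) = 0$)
$\left(-36520 - T{\left(-74 \right)}\right) Q{\left(r,-2 \right)} = \left(-36520 - \sqrt{17 - 74}\right) 0 = \left(-36520 - \sqrt{-57}\right) 0 = \left(-36520 - i \sqrt{57}\right) 0 = 0$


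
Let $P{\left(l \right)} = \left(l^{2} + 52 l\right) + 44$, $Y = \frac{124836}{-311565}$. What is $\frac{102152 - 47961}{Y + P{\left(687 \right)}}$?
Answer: $\frac{5628006305}{52730984523} \approx 0.10673$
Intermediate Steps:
$Y = - \frac{41612}{103855}$ ($Y = 124836 \left(- \frac{1}{311565}\right) = - \frac{41612}{103855} \approx -0.40067$)
$P{\left(l \right)} = 44 + l^{2} + 52 l$
$\frac{102152 - 47961}{Y + P{\left(687 \right)}} = \frac{102152 - 47961}{- \frac{41612}{103855} + \left(44 + 687^{2} + 52 \cdot 687\right)} = \frac{54191}{- \frac{41612}{103855} + \left(44 + 471969 + 35724\right)} = \frac{54191}{- \frac{41612}{103855} + 507737} = \frac{54191}{\frac{52730984523}{103855}} = 54191 \cdot \frac{103855}{52730984523} = \frac{5628006305}{52730984523}$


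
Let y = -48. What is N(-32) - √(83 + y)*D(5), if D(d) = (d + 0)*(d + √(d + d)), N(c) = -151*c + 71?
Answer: 4903 - 25*√14 - 25*√35 ≈ 4661.6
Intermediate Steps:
N(c) = 71 - 151*c
D(d) = d*(d + √2*√d) (D(d) = d*(d + √(2*d)) = d*(d + √2*√d))
N(-32) - √(83 + y)*D(5) = (71 - 151*(-32)) - √(83 - 48)*(5² + √2*5^(3/2)) = (71 + 4832) - √35*(25 + √2*(5*√5)) = 4903 - √35*(25 + 5*√10)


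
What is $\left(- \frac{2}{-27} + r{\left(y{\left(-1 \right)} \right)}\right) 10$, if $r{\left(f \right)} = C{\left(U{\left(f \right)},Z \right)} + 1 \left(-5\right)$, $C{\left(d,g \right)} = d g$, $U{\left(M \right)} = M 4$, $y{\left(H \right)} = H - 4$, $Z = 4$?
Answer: $- \frac{22930}{27} \approx -849.26$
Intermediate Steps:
$y{\left(H \right)} = -4 + H$
$U{\left(M \right)} = 4 M$
$r{\left(f \right)} = -5 + 16 f$ ($r{\left(f \right)} = 4 f 4 + 1 \left(-5\right) = 16 f - 5 = -5 + 16 f$)
$\left(- \frac{2}{-27} + r{\left(y{\left(-1 \right)} \right)}\right) 10 = \left(- \frac{2}{-27} + \left(-5 + 16 \left(-4 - 1\right)\right)\right) 10 = \left(\left(-2\right) \left(- \frac{1}{27}\right) + \left(-5 + 16 \left(-5\right)\right)\right) 10 = \left(\frac{2}{27} - 85\right) 10 = \left(- \frac{2293}{27}\right) 10 = - \frac{22930}{27}$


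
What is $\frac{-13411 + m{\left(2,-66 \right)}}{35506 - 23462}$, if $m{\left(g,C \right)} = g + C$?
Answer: $- \frac{13475}{12044} \approx -1.1188$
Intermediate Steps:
$m{\left(g,C \right)} = C + g$
$\frac{-13411 + m{\left(2,-66 \right)}}{35506 - 23462} = \frac{-13411 + \left(-66 + 2\right)}{35506 - 23462} = \frac{-13411 - 64}{12044} = \left(-13475\right) \frac{1}{12044} = - \frac{13475}{12044}$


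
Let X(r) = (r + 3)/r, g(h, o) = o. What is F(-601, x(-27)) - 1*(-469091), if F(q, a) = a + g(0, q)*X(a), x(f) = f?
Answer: 4216768/9 ≈ 4.6853e+5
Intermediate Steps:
X(r) = (3 + r)/r
F(q, a) = a + q*(3 + a)/a (F(q, a) = a + q*((3 + a)/a) = a + q*(3 + a)/a)
F(-601, x(-27)) - 1*(-469091) = (-27 - 601 + 3*(-601)/(-27)) - 1*(-469091) = (-27 - 601 + 3*(-601)*(-1/27)) + 469091 = (-27 - 601 + 601/9) + 469091 = -5051/9 + 469091 = 4216768/9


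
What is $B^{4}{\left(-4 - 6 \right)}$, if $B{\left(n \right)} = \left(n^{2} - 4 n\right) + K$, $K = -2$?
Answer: $362673936$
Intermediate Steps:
$B{\left(n \right)} = -2 + n^{2} - 4 n$ ($B{\left(n \right)} = \left(n^{2} - 4 n\right) - 2 = -2 + n^{2} - 4 n$)
$B^{4}{\left(-4 - 6 \right)} = \left(-2 + \left(-4 - 6\right)^{2} - 4 \left(-4 - 6\right)\right)^{4} = \left(-2 + \left(-10\right)^{2} - -40\right)^{4} = \left(-2 + 100 + 40\right)^{4} = 138^{4} = 362673936$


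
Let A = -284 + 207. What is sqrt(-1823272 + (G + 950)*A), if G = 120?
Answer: I*sqrt(1905662) ≈ 1380.5*I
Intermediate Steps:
A = -77
sqrt(-1823272 + (G + 950)*A) = sqrt(-1823272 + (120 + 950)*(-77)) = sqrt(-1823272 + 1070*(-77)) = sqrt(-1823272 - 82390) = sqrt(-1905662) = I*sqrt(1905662)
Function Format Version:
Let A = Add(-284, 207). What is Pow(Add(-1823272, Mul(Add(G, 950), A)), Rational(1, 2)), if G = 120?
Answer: Mul(I, Pow(1905662, Rational(1, 2))) ≈ Mul(1380.5, I)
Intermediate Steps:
A = -77
Pow(Add(-1823272, Mul(Add(G, 950), A)), Rational(1, 2)) = Pow(Add(-1823272, Mul(Add(120, 950), -77)), Rational(1, 2)) = Pow(Add(-1823272, Mul(1070, -77)), Rational(1, 2)) = Pow(Add(-1823272, -82390), Rational(1, 2)) = Pow(-1905662, Rational(1, 2)) = Mul(I, Pow(1905662, Rational(1, 2)))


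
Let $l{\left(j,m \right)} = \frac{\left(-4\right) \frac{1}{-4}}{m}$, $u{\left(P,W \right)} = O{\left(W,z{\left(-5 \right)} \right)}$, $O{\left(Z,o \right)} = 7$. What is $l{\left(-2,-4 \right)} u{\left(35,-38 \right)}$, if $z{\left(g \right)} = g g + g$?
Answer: $- \frac{7}{4} \approx -1.75$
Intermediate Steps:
$z{\left(g \right)} = g + g^{2}$ ($z{\left(g \right)} = g^{2} + g = g + g^{2}$)
$u{\left(P,W \right)} = 7$
$l{\left(j,m \right)} = \frac{1}{m}$ ($l{\left(j,m \right)} = \frac{\left(-4\right) \left(- \frac{1}{4}\right)}{m} = 1 \frac{1}{m} = \frac{1}{m}$)
$l{\left(-2,-4 \right)} u{\left(35,-38 \right)} = \frac{1}{-4} \cdot 7 = \left(- \frac{1}{4}\right) 7 = - \frac{7}{4}$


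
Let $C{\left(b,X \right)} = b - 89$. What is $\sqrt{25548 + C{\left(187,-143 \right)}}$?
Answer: $\sqrt{25646} \approx 160.14$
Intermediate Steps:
$C{\left(b,X \right)} = -89 + b$
$\sqrt{25548 + C{\left(187,-143 \right)}} = \sqrt{25548 + \left(-89 + 187\right)} = \sqrt{25548 + 98} = \sqrt{25646}$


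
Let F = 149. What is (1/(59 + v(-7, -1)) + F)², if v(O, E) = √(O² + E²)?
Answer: 261405193334/11771761 - 5112780*√2/11771761 ≈ 22206.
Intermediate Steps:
v(O, E) = √(E² + O²)
(1/(59 + v(-7, -1)) + F)² = (1/(59 + √((-1)² + (-7)²)) + 149)² = (1/(59 + √(1 + 49)) + 149)² = (1/(59 + √50) + 149)² = (1/(59 + 5*√2) + 149)² = (149 + 1/(59 + 5*√2))²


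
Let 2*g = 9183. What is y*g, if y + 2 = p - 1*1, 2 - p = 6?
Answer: -64281/2 ≈ -32141.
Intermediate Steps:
g = 9183/2 (g = (½)*9183 = 9183/2 ≈ 4591.5)
p = -4 (p = 2 - 1*6 = 2 - 6 = -4)
y = -7 (y = -2 + (-4 - 1*1) = -2 + (-4 - 1) = -2 - 5 = -7)
y*g = -7*9183/2 = -64281/2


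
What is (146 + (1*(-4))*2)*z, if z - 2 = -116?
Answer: -15732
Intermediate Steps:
z = -114 (z = 2 - 116 = -114)
(146 + (1*(-4))*2)*z = (146 + (1*(-4))*2)*(-114) = (146 - 4*2)*(-114) = (146 - 8)*(-114) = 138*(-114) = -15732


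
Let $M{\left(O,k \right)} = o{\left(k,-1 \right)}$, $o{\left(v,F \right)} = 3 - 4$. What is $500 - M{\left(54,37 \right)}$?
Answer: $501$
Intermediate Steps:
$o{\left(v,F \right)} = -1$
$M{\left(O,k \right)} = -1$
$500 - M{\left(54,37 \right)} = 500 - -1 = 500 + 1 = 501$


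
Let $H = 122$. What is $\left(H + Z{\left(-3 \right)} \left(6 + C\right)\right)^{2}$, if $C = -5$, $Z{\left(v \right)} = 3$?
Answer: $15625$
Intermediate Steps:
$\left(H + Z{\left(-3 \right)} \left(6 + C\right)\right)^{2} = \left(122 + 3 \left(6 - 5\right)\right)^{2} = \left(122 + 3 \cdot 1\right)^{2} = \left(122 + 3\right)^{2} = 125^{2} = 15625$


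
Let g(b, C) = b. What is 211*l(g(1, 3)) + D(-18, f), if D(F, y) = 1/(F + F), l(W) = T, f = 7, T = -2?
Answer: -15193/36 ≈ -422.03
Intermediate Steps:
l(W) = -2
D(F, y) = 1/(2*F)
211*l(g(1, 3)) + D(-18, f) = 211*(-2) + (½)/(-18) = -422 + (½)*(-1/18) = -422 - 1/36 = -15193/36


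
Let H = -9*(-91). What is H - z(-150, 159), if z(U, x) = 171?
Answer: 648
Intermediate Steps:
H = 819
H - z(-150, 159) = 819 - 1*171 = 819 - 171 = 648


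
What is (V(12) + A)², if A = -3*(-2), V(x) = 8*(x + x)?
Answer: 39204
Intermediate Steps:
V(x) = 16*x (V(x) = 8*(2*x) = 16*x)
A = 6
(V(12) + A)² = (16*12 + 6)² = (192 + 6)² = 198² = 39204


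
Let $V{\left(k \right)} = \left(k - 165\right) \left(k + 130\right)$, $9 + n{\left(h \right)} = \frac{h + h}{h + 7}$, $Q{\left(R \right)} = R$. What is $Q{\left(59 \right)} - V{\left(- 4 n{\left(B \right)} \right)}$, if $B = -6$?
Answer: $17393$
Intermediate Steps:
$n{\left(h \right)} = -9 + \frac{2 h}{7 + h}$ ($n{\left(h \right)} = -9 + \frac{h + h}{h + 7} = -9 + \frac{2 h}{7 + h}$)
$V{\left(k \right)} = \left(-165 + k\right) \left(130 + k\right)$
$Q{\left(59 \right)} - V{\left(- 4 n{\left(B \right)} \right)} = 59 - \left(-21450 + \left(- 4 \frac{7 \left(-9 - -6\right)}{7 - 6}\right)^{2} - 35 \left(- 4 \frac{7 \left(-9 - -6\right)}{7 - 6}\right)\right) = 59 - \left(-21450 + \left(- 4 \frac{7 \left(-9 + 6\right)}{1}\right)^{2} - 35 \left(- 4 \frac{7 \left(-9 + 6\right)}{1}\right)\right) = 59 - \left(-21450 + \left(- 4 \cdot 7 \cdot 1 \left(-3\right)\right)^{2} - 35 \left(- 4 \cdot 7 \cdot 1 \left(-3\right)\right)\right) = 59 - \left(-21450 + \left(\left(-4\right) \left(-21\right)\right)^{2} - 35 \left(\left(-4\right) \left(-21\right)\right)\right) = 59 - \left(-21450 + 84^{2} - 2940\right) = 59 - \left(-21450 + 7056 - 2940\right) = 59 - -17334 = 59 + 17334 = 17393$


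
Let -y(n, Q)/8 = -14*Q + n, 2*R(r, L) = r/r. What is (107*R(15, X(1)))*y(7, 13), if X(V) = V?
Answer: 74900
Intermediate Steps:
R(r, L) = 1/2 (R(r, L) = (r/r)/2 = (1/2)*1 = 1/2)
y(n, Q) = -8*n + 112*Q (y(n, Q) = -8*(-14*Q + n) = -8*(n - 14*Q) = -8*n + 112*Q)
(107*R(15, X(1)))*y(7, 13) = (107*(1/2))*(-8*7 + 112*13) = 107*(-56 + 1456)/2 = (107/2)*1400 = 74900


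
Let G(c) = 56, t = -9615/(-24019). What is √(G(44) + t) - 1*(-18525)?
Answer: 18525 + √32538034901/24019 ≈ 18533.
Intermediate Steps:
t = 9615/24019 (t = -9615*(-1/24019) = 9615/24019 ≈ 0.40031)
√(G(44) + t) - 1*(-18525) = √(56 + 9615/24019) - 1*(-18525) = √(1354679/24019) + 18525 = √32538034901/24019 + 18525 = 18525 + √32538034901/24019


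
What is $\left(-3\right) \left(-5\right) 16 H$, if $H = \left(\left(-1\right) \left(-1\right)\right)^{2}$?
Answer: $240$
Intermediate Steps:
$H = 1$ ($H = 1^{2} = 1$)
$\left(-3\right) \left(-5\right) 16 H = \left(-3\right) \left(-5\right) 16 \cdot 1 = 15 \cdot 16 \cdot 1 = 240 \cdot 1 = 240$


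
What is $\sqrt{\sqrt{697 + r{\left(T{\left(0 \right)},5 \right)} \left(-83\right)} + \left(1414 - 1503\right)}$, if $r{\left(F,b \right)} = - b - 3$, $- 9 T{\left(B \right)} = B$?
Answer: $\sqrt{-89 + \sqrt{1361}} \approx 7.2186 i$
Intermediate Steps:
$T{\left(B \right)} = - \frac{B}{9}$
$r{\left(F,b \right)} = -3 - b$
$\sqrt{\sqrt{697 + r{\left(T{\left(0 \right)},5 \right)} \left(-83\right)} + \left(1414 - 1503\right)} = \sqrt{\sqrt{697 + \left(-3 - 5\right) \left(-83\right)} + \left(1414 - 1503\right)} = \sqrt{\sqrt{697 - -664} - 89} = \sqrt{\sqrt{697 + 664} - 89} = \sqrt{\sqrt{1361} - 89} = \sqrt{-89 + \sqrt{1361}}$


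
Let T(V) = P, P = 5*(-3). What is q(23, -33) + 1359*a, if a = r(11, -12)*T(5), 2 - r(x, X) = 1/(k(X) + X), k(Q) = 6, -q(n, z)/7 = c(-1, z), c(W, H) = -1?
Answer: -88321/2 ≈ -44161.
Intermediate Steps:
q(n, z) = 7 (q(n, z) = -7*(-1) = 7)
P = -15
T(V) = -15
r(x, X) = 2 - 1/(6 + X)
a = -65/2 (a = ((11 + 2*(-12))/(6 - 12))*(-15) = ((11 - 24)/(-6))*(-15) = -⅙*(-13)*(-15) = (13/6)*(-15) = -65/2 ≈ -32.500)
q(23, -33) + 1359*a = 7 + 1359*(-65/2) = 7 - 88335/2 = -88321/2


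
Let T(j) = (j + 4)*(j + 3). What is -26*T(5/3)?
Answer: -6188/9 ≈ -687.56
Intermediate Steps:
T(j) = (3 + j)*(4 + j) (T(j) = (4 + j)*(3 + j) = (3 + j)*(4 + j))
-26*T(5/3) = -26*(12 + (5/3)² + 7*(5/3)) = -26*(12 + 25/9 + 35/3) = -26*238/9 = -6188/9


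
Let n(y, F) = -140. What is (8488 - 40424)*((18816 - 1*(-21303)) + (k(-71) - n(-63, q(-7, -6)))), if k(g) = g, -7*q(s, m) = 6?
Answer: -1283443968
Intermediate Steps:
q(s, m) = -6/7 (q(s, m) = -1/7*6 = -6/7)
(8488 - 40424)*((18816 - 1*(-21303)) + (k(-71) - n(-63, q(-7, -6)))) = (8488 - 40424)*((18816 - 1*(-21303)) + (-71 - 1*(-140))) = -31936*((18816 + 21303) + (-71 + 140)) = -31936*(40119 + 69) = -31936*40188 = -1283443968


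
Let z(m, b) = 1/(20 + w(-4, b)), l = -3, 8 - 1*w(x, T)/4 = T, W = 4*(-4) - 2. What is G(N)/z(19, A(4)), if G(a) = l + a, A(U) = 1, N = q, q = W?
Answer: -1008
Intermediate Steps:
W = -18 (W = -16 - 2 = -18)
q = -18
w(x, T) = 32 - 4*T
N = -18
z(m, b) = 1/(52 - 4*b) (z(m, b) = 1/(20 + (32 - 4*b)) = 1/(52 - 4*b))
G(a) = -3 + a
G(N)/z(19, A(4)) = (-3 - 18)/((-1/(-52 + 4*1))) = -21/((-1/(-52 + 4))) = -21/((-1/(-48))) = -21/((-1*(-1/48))) = -21/1/48 = -21*48 = -1008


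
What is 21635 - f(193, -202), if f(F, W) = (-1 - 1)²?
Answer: 21631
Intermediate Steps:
f(F, W) = 4 (f(F, W) = (-2)² = 4)
21635 - f(193, -202) = 21635 - 1*4 = 21635 - 4 = 21631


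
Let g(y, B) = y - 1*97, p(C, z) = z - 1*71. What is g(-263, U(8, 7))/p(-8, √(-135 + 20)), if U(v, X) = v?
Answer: 6390/1289 + 90*I*√115/1289 ≈ 4.9573 + 0.74875*I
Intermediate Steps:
p(C, z) = -71 + z (p(C, z) = z - 71 = -71 + z)
g(y, B) = -97 + y (g(y, B) = y - 97 = -97 + y)
g(-263, U(8, 7))/p(-8, √(-135 + 20)) = (-97 - 263)/(-71 + √(-135 + 20)) = -360/(-71 + √(-115)) = -360/(-71 + I*√115)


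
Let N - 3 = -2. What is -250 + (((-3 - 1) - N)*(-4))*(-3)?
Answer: -310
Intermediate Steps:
N = 1 (N = 3 - 2 = 1)
-250 + (((-3 - 1) - N)*(-4))*(-3) = -250 + (((-3 - 1) - 1*1)*(-4))*(-3) = -250 + ((-4 - 1)*(-4))*(-3) = -250 - 5*(-4)*(-3) = -250 + 20*(-3) = -250 - 60 = -310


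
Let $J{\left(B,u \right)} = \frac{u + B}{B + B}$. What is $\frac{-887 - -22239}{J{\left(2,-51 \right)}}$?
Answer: $- \frac{85408}{49} \approx -1743.0$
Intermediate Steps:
$J{\left(B,u \right)} = \frac{B + u}{2 B}$
$\frac{-887 - -22239}{J{\left(2,-51 \right)}} = \frac{-887 - -22239}{\frac{1}{2} \cdot \frac{1}{2} \left(2 - 51\right)} = \frac{-887 + 22239}{\frac{1}{2} \cdot \frac{1}{2} \left(-49\right)} = \frac{21352}{- \frac{49}{4}} = 21352 \left(- \frac{4}{49}\right) = - \frac{85408}{49}$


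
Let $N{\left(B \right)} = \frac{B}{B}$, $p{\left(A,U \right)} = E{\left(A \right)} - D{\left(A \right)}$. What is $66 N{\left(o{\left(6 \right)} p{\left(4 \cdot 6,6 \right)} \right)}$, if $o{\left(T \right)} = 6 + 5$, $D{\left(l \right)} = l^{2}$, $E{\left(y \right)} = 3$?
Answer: $66$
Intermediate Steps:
$o{\left(T \right)} = 11$
$p{\left(A,U \right)} = 3 - A^{2}$
$N{\left(B \right)} = 1$
$66 N{\left(o{\left(6 \right)} p{\left(4 \cdot 6,6 \right)} \right)} = 66 \cdot 1 = 66$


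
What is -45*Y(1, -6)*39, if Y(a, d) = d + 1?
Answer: 8775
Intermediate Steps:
Y(a, d) = 1 + d
-45*Y(1, -6)*39 = -45*(1 - 6)*39 = -45*(-5)*39 = 225*39 = 8775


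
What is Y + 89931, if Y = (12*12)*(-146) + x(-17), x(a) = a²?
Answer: 69196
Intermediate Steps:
Y = -20735 (Y = (12*12)*(-146) + (-17)² = 144*(-146) + 289 = -21024 + 289 = -20735)
Y + 89931 = -20735 + 89931 = 69196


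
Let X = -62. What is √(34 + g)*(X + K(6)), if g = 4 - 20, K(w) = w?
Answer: -168*√2 ≈ -237.59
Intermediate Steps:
g = -16
√(34 + g)*(X + K(6)) = √(34 - 16)*(-62 + 6) = √18*(-56) = (3*√2)*(-56) = -168*√2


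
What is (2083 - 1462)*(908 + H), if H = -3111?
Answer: -1368063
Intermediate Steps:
(2083 - 1462)*(908 + H) = (2083 - 1462)*(908 - 3111) = 621*(-2203) = -1368063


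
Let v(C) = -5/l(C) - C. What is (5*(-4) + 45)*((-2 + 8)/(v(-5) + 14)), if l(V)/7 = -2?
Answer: 2100/271 ≈ 7.7491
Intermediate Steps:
l(V) = -14 (l(V) = 7*(-2) = -14)
v(C) = 5/14 - C (v(C) = -5/(-14) - C = -5*(-1/14) - C = 5/14 - C)
(5*(-4) + 45)*((-2 + 8)/(v(-5) + 14)) = (5*(-4) + 45)*((-2 + 8)/((5/14 - 1*(-5)) + 14)) = (-20 + 45)*(6/((5/14 + 5) + 14)) = 25*(6/(75/14 + 14)) = 25*(6/(271/14)) = 25*(6*(14/271)) = 25*(84/271) = 2100/271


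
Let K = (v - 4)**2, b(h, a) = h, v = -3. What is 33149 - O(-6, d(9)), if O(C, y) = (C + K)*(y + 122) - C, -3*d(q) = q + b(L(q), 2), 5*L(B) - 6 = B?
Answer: 28069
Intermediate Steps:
L(B) = 6/5 + B/5
K = 49 (K = (-3 - 4)**2 = (-7)**2 = 49)
d(q) = -2/5 - 2*q/5 (d(q) = -(q + (6/5 + q/5))/3 = -(6/5 + 6*q/5)/3 = -2/5 - 2*q/5)
O(C, y) = -C + (49 + C)*(122 + y) (O(C, y) = (C + 49)*(y + 122) - C = (49 + C)*(122 + y) - C = -C + (49 + C)*(122 + y))
33149 - O(-6, d(9)) = 33149 - (5978 + 49*(-2/5 - 2/5*9) + 121*(-6) - 6*(-2/5 - 2/5*9)) = 33149 - (5978 + 49*(-2/5 - 18/5) - 726 - 6*(-2/5 - 18/5)) = 33149 - (5978 + 49*(-4) - 726 - 6*(-4)) = 33149 - (5978 - 196 - 726 + 24) = 33149 - 1*5080 = 33149 - 5080 = 28069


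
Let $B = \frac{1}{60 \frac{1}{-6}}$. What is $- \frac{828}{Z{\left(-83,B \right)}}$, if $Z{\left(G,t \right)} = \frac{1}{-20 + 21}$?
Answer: $-828$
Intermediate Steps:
$B = - \frac{1}{10}$ ($B = \frac{1}{60 \left(- \frac{1}{6}\right)} = \frac{1}{-10} = - \frac{1}{10} \approx -0.1$)
$Z{\left(G,t \right)} = 1$ ($Z{\left(G,t \right)} = 1^{-1} = 1$)
$- \frac{828}{Z{\left(-83,B \right)}} = - \frac{828}{1} = \left(-828\right) 1 = -828$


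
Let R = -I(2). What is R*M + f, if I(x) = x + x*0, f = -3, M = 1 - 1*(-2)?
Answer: -9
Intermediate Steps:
M = 3 (M = 1 + 2 = 3)
I(x) = x (I(x) = x + 0 = x)
R = -2 (R = -1*2 = -2)
R*M + f = -2*3 - 3 = -6 - 3 = -9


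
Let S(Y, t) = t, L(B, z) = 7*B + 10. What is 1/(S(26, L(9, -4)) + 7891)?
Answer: 1/7964 ≈ 0.00012557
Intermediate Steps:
L(B, z) = 10 + 7*B
1/(S(26, L(9, -4)) + 7891) = 1/((10 + 7*9) + 7891) = 1/((10 + 63) + 7891) = 1/(73 + 7891) = 1/7964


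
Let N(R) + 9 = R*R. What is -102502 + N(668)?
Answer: 343713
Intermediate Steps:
N(R) = -9 + R² (N(R) = -9 + R*R = -9 + R²)
-102502 + N(668) = -102502 + (-9 + 668²) = -102502 + (-9 + 446224) = -102502 + 446215 = 343713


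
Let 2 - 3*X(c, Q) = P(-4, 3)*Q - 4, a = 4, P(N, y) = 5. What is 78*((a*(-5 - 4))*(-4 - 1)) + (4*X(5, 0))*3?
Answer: 14064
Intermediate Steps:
X(c, Q) = 2 - 5*Q/3 (X(c, Q) = ⅔ - (5*Q - 4)/3 = ⅔ - (-4 + 5*Q)/3 = ⅔ + (4/3 - 5*Q/3) = 2 - 5*Q/3)
78*((a*(-5 - 4))*(-4 - 1)) + (4*X(5, 0))*3 = 78*((4*(-5 - 4))*(-4 - 1)) + (4*(2 - 5/3*0))*3 = 78*((4*(-9))*(-5)) + (4*(2 + 0))*3 = 78*(-36*(-5)) + (4*2)*3 = 78*180 + 8*3 = 14040 + 24 = 14064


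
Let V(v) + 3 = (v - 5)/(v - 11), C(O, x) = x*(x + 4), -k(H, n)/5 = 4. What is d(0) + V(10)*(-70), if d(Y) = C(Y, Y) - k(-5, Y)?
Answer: 580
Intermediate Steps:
k(H, n) = -20 (k(H, n) = -5*4 = -20)
C(O, x) = x*(4 + x)
V(v) = -3 + (-5 + v)/(-11 + v) (V(v) = -3 + (v - 5)/(v - 11) = -3 + (-5 + v)/(-11 + v))
d(Y) = 20 + Y*(4 + Y) (d(Y) = Y*(4 + Y) - 1*(-20) = Y*(4 + Y) + 20 = 20 + Y*(4 + Y))
d(0) + V(10)*(-70) = (20 + 0*(4 + 0)) + (2*(14 - 1*10)/(-11 + 10))*(-70) = (20 + 0*4) + (2*(14 - 10)/(-1))*(-70) = (20 + 0) + (2*(-1)*4)*(-70) = 20 - 8*(-70) = 20 + 560 = 580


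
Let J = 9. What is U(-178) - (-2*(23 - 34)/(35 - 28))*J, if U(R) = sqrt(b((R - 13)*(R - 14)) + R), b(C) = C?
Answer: -198/7 + sqrt(36494) ≈ 162.75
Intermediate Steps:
U(R) = sqrt(R + (-14 + R)*(-13 + R)) (U(R) = sqrt((R - 13)*(R - 14) + R) = sqrt((-13 + R)*(-14 + R) + R) = sqrt((-14 + R)*(-13 + R) + R) = sqrt(R + (-14 + R)*(-13 + R)))
U(-178) - (-2*(23 - 34)/(35 - 28))*J = sqrt(182 + (-178)**2 - 26*(-178)) - (-2*(23 - 34)/(35 - 28))*9 = sqrt(182 + 31684 + 4628) - (-(-22)/7)*9 = sqrt(36494) - (-(-22)/7)*9 = sqrt(36494) - (-2*(-11/7))*9 = sqrt(36494) - 22*9/7 = sqrt(36494) - 1*198/7 = sqrt(36494) - 198/7 = -198/7 + sqrt(36494)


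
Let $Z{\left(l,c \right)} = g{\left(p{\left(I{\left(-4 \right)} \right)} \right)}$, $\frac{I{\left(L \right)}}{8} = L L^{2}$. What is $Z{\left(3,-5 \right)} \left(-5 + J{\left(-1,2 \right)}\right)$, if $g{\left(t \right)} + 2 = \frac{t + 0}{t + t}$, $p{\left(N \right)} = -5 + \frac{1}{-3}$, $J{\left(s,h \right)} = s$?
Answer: $9$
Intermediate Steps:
$I{\left(L \right)} = 8 L^{3}$ ($I{\left(L \right)} = 8 L L^{2} = 8 L^{3}$)
$p{\left(N \right)} = - \frac{16}{3}$ ($p{\left(N \right)} = -5 - \frac{1}{3} = - \frac{16}{3}$)
$g{\left(t \right)} = - \frac{3}{2}$ ($g{\left(t \right)} = -2 + \frac{t + 0}{t + t} = -2 + \frac{t}{2 t} = -2 + t \frac{1}{2 t} = -2 + \frac{1}{2} = - \frac{3}{2}$)
$Z{\left(l,c \right)} = - \frac{3}{2}$
$Z{\left(3,-5 \right)} \left(-5 + J{\left(-1,2 \right)}\right) = - \frac{3 \left(-5 - 1\right)}{2} = \left(- \frac{3}{2}\right) \left(-6\right) = 9$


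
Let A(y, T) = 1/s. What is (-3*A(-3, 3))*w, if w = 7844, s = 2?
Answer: -11766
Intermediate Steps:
A(y, T) = ½ (A(y, T) = 1/2 = ½)
(-3*A(-3, 3))*w = -3*½*7844 = -3/2*7844 = -11766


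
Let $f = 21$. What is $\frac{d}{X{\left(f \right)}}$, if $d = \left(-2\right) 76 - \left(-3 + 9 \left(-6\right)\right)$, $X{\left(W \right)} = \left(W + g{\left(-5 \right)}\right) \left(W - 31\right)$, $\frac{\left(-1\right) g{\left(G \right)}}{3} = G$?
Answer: $\frac{19}{72} \approx 0.26389$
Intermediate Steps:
$g{\left(G \right)} = - 3 G$
$X{\left(W \right)} = \left(-31 + W\right) \left(15 + W\right)$ ($X{\left(W \right)} = \left(W - -15\right) \left(W - 31\right) = \left(W + 15\right) \left(-31 + W\right) = \left(15 + W\right) \left(-31 + W\right) = \left(-31 + W\right) \left(15 + W\right)$)
$d = -95$ ($d = -152 - \left(-3 - 54\right) = -152 - -57 = -152 + 57 = -95$)
$\frac{d}{X{\left(f \right)}} = - \frac{95}{-465 + 21^{2} - 336} = - \frac{95}{-465 + 441 - 336} = - \frac{95}{-360} = \left(-95\right) \left(- \frac{1}{360}\right) = \frac{19}{72}$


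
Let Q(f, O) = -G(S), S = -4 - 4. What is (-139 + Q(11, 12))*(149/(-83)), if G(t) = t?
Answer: 19519/83 ≈ 235.17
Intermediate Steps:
S = -8
Q(f, O) = 8 (Q(f, O) = -1*(-8) = 8)
(-139 + Q(11, 12))*(149/(-83)) = (-139 + 8)*(149/(-83)) = -19519*(-1)/83 = -131*(-149/83) = 19519/83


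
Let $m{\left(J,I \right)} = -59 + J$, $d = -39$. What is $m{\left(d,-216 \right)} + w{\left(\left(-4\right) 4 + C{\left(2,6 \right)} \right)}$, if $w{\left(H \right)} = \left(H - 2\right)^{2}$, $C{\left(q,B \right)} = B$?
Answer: $46$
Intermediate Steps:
$w{\left(H \right)} = \left(-2 + H\right)^{2}$
$m{\left(d,-216 \right)} + w{\left(\left(-4\right) 4 + C{\left(2,6 \right)} \right)} = \left(-59 - 39\right) + \left(-2 + \left(\left(-4\right) 4 + 6\right)\right)^{2} = -98 + \left(-2 + \left(-16 + 6\right)\right)^{2} = -98 + \left(-2 - 10\right)^{2} = -98 + \left(-12\right)^{2} = -98 + 144 = 46$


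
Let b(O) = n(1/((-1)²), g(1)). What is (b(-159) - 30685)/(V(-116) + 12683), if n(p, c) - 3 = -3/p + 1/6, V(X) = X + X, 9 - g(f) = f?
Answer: -184109/74706 ≈ -2.4644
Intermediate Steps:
g(f) = 9 - f
V(X) = 2*X
n(p, c) = 19/6 - 3/p (n(p, c) = 3 + (-3/p + 1/6) = 3 + (-3/p + 1*(⅙)) = 3 + (-3/p + ⅙) = 3 + (⅙ - 3/p) = 19/6 - 3/p)
b(O) = ⅙ (b(O) = 19/6 - 3*(-1)² = 19/6 - 3/(1/1) = 19/6 - 3/1 = 19/6 - 3*1 = 19/6 - 3 = ⅙)
(b(-159) - 30685)/(V(-116) + 12683) = (⅙ - 30685)/(2*(-116) + 12683) = -184109/(6*(-232 + 12683)) = -184109/6/12451 = -184109/6*1/12451 = -184109/74706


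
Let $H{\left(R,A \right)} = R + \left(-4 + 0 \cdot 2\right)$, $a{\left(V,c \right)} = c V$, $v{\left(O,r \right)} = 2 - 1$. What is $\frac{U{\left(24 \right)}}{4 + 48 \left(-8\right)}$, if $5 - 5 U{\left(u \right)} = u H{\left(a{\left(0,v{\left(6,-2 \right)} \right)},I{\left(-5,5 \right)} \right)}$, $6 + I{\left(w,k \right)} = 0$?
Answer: $- \frac{101}{1900} \approx -0.053158$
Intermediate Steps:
$I{\left(w,k \right)} = -6$ ($I{\left(w,k \right)} = -6 + 0 = -6$)
$v{\left(O,r \right)} = 1$ ($v{\left(O,r \right)} = 2 - 1 = 1$)
$a{\left(V,c \right)} = V c$
$H{\left(R,A \right)} = -4 + R$ ($H{\left(R,A \right)} = R + \left(-4 + 0\right) = R - 4 = -4 + R$)
$U{\left(u \right)} = 1 + \frac{4 u}{5}$ ($U{\left(u \right)} = 1 - \frac{u \left(-4 + 0 \cdot 1\right)}{5} = 1 - \frac{u \left(-4 + 0\right)}{5} = 1 - \frac{u \left(-4\right)}{5} = 1 - \frac{\left(-4\right) u}{5} = 1 + \frac{4 u}{5}$)
$\frac{U{\left(24 \right)}}{4 + 48 \left(-8\right)} = \frac{1 + \frac{4}{5} \cdot 24}{4 + 48 \left(-8\right)} = \frac{1 + \frac{96}{5}}{4 - 384} = \frac{101}{5 \left(-380\right)} = \frac{101}{5} \left(- \frac{1}{380}\right) = - \frac{101}{1900}$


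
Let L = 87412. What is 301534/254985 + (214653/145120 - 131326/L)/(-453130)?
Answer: 6666288465406478879/5637186820181899200 ≈ 1.1826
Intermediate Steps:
301534/254985 + (214653/145120 - 131326/L)/(-453130) = 301534/254985 + (214653/145120 - 131326/87412)/(-453130) = 301534*(1/254985) + (214653*(1/145120) - 131326*1/87412)*(-1/453130) = 301534/254985 + (214653/145120 - 5051/3362)*(-1/453130) = 301534/254985 - 5668867/243946720*(-1/453130) = 301534/254985 + 5668867/110539577233600 = 6666288465406478879/5637186820181899200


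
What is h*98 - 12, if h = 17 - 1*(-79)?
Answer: 9396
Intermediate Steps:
h = 96 (h = 17 + 79 = 96)
h*98 - 12 = 96*98 - 12 = 9408 - 12 = 9396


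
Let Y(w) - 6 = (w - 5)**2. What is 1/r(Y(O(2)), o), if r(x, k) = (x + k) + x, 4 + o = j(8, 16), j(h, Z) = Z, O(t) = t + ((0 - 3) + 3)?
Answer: 1/42 ≈ 0.023810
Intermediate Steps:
O(t) = t (O(t) = t + (-3 + 3) = t + 0 = t)
o = 12 (o = -4 + 16 = 12)
Y(w) = 6 + (-5 + w)**2 (Y(w) = 6 + (w - 5)**2 = 6 + (-5 + w)**2)
r(x, k) = k + 2*x (r(x, k) = (k + x) + x = k + 2*x)
1/r(Y(O(2)), o) = 1/(12 + 2*(6 + (-5 + 2)**2)) = 1/(12 + 2*(6 + (-3)**2)) = 1/(12 + 2*(6 + 9)) = 1/(12 + 2*15) = 1/(12 + 30) = 1/42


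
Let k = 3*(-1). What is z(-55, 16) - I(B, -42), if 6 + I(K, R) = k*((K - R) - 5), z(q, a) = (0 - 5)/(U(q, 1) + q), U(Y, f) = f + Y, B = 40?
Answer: 25838/109 ≈ 237.05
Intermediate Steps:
k = -3
U(Y, f) = Y + f
z(q, a) = -5/(1 + 2*q) (z(q, a) = (0 - 5)/((q + 1) + q) = -5/((1 + q) + q) = -5/(1 + 2*q))
I(K, R) = 9 - 3*K + 3*R (I(K, R) = -6 - 3*((K - R) - 5) = -6 - 3*(-5 + K - R) = -6 + (15 - 3*K + 3*R) = 9 - 3*K + 3*R)
z(-55, 16) - I(B, -42) = -5/(1 + 2*(-55)) - (9 - 3*40 + 3*(-42)) = -5/(1 - 110) - (9 - 120 - 126) = -5/(-109) - 1*(-237) = -5*(-1/109) + 237 = 5/109 + 237 = 25838/109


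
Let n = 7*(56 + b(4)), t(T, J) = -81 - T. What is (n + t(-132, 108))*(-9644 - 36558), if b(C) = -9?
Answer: -17556760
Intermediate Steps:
n = 329 (n = 7*(56 - 9) = 7*47 = 329)
(n + t(-132, 108))*(-9644 - 36558) = (329 + (-81 - 1*(-132)))*(-9644 - 36558) = (329 + (-81 + 132))*(-46202) = (329 + 51)*(-46202) = 380*(-46202) = -17556760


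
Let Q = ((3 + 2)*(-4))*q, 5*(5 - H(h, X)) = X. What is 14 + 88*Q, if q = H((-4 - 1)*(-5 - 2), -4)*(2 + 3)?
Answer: -51026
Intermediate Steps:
H(h, X) = 5 - X/5
q = 29 (q = (5 - ⅕*(-4))*(2 + 3) = (5 + ⅘)*5 = (29/5)*5 = 29)
Q = -580 (Q = ((3 + 2)*(-4))*29 = (5*(-4))*29 = -20*29 = -580)
14 + 88*Q = 14 + 88*(-580) = 14 - 51040 = -51026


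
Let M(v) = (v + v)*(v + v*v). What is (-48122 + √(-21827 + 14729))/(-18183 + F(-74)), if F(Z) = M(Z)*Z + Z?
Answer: -48122/59144447 + 13*I*√42/59144447 ≈ -0.00081364 + 1.4245e-6*I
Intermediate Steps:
M(v) = 2*v*(v + v²) (M(v) = (2*v)*(v + v²) = 2*v*(v + v²))
F(Z) = Z + 2*Z³*(1 + Z) (F(Z) = (2*Z²*(1 + Z))*Z + Z = 2*Z³*(1 + Z) + Z = Z + 2*Z³*(1 + Z))
(-48122 + √(-21827 + 14729))/(-18183 + F(-74)) = (-48122 + √(-21827 + 14729))/(-18183 - 74*(1 + 2*(-74)²*(1 - 74))) = (-48122 + √(-7098))/(-18183 - 74*(1 + 2*5476*(-73))) = (-48122 + 13*I*√42)/(-18183 - 74*(1 - 799496)) = (-48122 + 13*I*√42)/(-18183 - 74*(-799495)) = (-48122 + 13*I*√42)/(-18183 + 59162630) = (-48122 + 13*I*√42)/59144447 = (-48122 + 13*I*√42)*(1/59144447) = -48122/59144447 + 13*I*√42/59144447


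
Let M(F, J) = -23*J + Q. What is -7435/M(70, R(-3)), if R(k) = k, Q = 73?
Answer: -7435/142 ≈ -52.359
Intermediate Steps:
M(F, J) = 73 - 23*J (M(F, J) = -23*J + 73 = 73 - 23*J)
-7435/M(70, R(-3)) = -7435/(73 - 23*(-3)) = -7435/(73 + 69) = -7435/142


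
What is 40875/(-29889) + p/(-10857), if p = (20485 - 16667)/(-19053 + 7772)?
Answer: -556240739297/406748830257 ≈ -1.3675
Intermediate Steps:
p = -3818/11281 (p = 3818/(-11281) = 3818*(-1/11281) = -3818/11281 ≈ -0.33845)
40875/(-29889) + p/(-10857) = 40875/(-29889) - 3818/11281/(-10857) = 40875*(-1/29889) - 3818/11281*(-1/10857) = -13625/9963 + 3818/122477817 = -556240739297/406748830257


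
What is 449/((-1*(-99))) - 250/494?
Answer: 98528/24453 ≈ 4.0293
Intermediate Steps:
449/((-1*(-99))) - 250/494 = 449/99 - 250*1/494 = 449*(1/99) - 125/247 = 449/99 - 125/247 = 98528/24453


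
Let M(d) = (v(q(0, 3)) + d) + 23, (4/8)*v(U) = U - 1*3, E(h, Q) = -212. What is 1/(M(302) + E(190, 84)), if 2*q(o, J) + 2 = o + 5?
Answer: 1/110 ≈ 0.0090909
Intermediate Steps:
q(o, J) = 3/2 + o/2 (q(o, J) = -1 + (o + 5)/2 = -1 + (5 + o)/2 = -1 + (5/2 + o/2) = 3/2 + o/2)
v(U) = -6 + 2*U (v(U) = 2*(U - 1*3) = 2*(U - 3) = 2*(-3 + U) = -6 + 2*U)
M(d) = 20 + d (M(d) = ((-6 + 2*(3/2 + (½)*0)) + d) + 23 = ((-6 + 2*(3/2 + 0)) + d) + 23 = ((-6 + 2*(3/2)) + d) + 23 = ((-6 + 3) + d) + 23 = (-3 + d) + 23 = 20 + d)
1/(M(302) + E(190, 84)) = 1/((20 + 302) - 212) = 1/(322 - 212) = 1/110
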